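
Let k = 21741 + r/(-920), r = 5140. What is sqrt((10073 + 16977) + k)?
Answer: sqrt(103229934)/46 ≈ 220.87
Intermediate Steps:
k = 999829/46 (k = 21741 + 5140/(-920) = 21741 + 5140*(-1/920) = 21741 - 257/46 = 999829/46 ≈ 21735.)
sqrt((10073 + 16977) + k) = sqrt((10073 + 16977) + 999829/46) = sqrt(27050 + 999829/46) = sqrt(2244129/46) = sqrt(103229934)/46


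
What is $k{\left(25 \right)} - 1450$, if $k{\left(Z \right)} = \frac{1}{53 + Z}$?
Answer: $- \frac{113099}{78} \approx -1450.0$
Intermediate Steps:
$k{\left(25 \right)} - 1450 = \frac{1}{53 + 25} - 1450 = \frac{1}{78} - 1450 = - \frac{113099}{78}$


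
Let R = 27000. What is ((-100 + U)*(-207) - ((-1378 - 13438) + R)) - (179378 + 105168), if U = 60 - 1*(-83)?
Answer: -305631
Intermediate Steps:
U = 143 (U = 60 + 83 = 143)
((-100 + U)*(-207) - ((-1378 - 13438) + R)) - (179378 + 105168) = ((-100 + 143)*(-207) - ((-1378 - 13438) + 27000)) - (179378 + 105168) = (43*(-207) - (-14816 + 27000)) - 1*284546 = (-8901 - 1*12184) - 284546 = (-8901 - 12184) - 284546 = -21085 - 284546 = -305631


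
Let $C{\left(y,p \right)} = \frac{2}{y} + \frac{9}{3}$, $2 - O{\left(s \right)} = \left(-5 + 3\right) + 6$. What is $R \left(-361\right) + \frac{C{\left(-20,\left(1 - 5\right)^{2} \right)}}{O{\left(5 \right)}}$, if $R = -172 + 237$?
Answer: $- \frac{469329}{20} \approx -23466.0$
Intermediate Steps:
$R = 65$
$O{\left(s \right)} = -2$ ($O{\left(s \right)} = 2 - \left(\left(-5 + 3\right) + 6\right) = 2 - \left(-2 + 6\right) = 2 - 4 = -2$)
$C{\left(y,p \right)} = 3 + \frac{2}{y}$ ($C{\left(y,p \right)} = \frac{2}{y} + 9 \cdot \frac{1}{3} = \frac{2}{y} + 3 = 3 + \frac{2}{y}$)
$R \left(-361\right) + \frac{C{\left(-20,\left(1 - 5\right)^{2} \right)}}{O{\left(5 \right)}} = 65 \left(-361\right) + \frac{3 + \frac{2}{-20}}{-2} = -23465 + \left(3 + 2 \left(- \frac{1}{20}\right)\right) \left(- \frac{1}{2}\right) = -23465 + \left(3 - \frac{1}{10}\right) \left(- \frac{1}{2}\right) = -23465 + \frac{29}{10} \left(- \frac{1}{2}\right) = -23465 - \frac{29}{20} = - \frac{469329}{20}$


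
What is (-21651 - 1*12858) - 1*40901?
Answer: -75410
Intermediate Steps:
(-21651 - 1*12858) - 1*40901 = (-21651 - 12858) - 40901 = -34509 - 40901 = -75410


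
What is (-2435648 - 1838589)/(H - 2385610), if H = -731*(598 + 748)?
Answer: 4274237/3369536 ≈ 1.2685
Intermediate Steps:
H = -983926 (H = -731*1346 = -983926)
(-2435648 - 1838589)/(H - 2385610) = (-2435648 - 1838589)/(-983926 - 2385610) = -4274237/(-3369536) = -4274237*(-1/3369536) = 4274237/3369536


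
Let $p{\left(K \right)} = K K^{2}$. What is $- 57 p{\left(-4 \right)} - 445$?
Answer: $3203$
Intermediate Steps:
$p{\left(K \right)} = K^{3}$
$- 57 p{\left(-4 \right)} - 445 = - 57 \left(-4\right)^{3} - 445 = \left(-57\right) \left(-64\right) - 445 = 3648 - 445 = 3203$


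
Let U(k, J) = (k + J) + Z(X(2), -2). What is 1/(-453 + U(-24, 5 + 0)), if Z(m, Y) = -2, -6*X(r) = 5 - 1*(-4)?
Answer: -1/474 ≈ -0.0021097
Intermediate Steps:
X(r) = -3/2 (X(r) = -(5 - 1*(-4))/6 = -(5 + 4)/6 = -1/6*9 = -3/2)
U(k, J) = -2 + J + k (U(k, J) = (k + J) - 2 = (J + k) - 2 = -2 + J + k)
1/(-453 + U(-24, 5 + 0)) = 1/(-453 + (-2 + (5 + 0) - 24)) = 1/(-453 + (-2 + 5 - 24)) = 1/(-453 - 21) = 1/(-474) = -1/474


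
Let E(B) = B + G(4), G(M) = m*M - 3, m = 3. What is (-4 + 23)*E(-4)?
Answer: 95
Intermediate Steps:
G(M) = -3 + 3*M (G(M) = 3*M - 3 = -3 + 3*M)
E(B) = 9 + B (E(B) = B + (-3 + 3*4) = B + (-3 + 12) = B + 9 = 9 + B)
(-4 + 23)*E(-4) = (-4 + 23)*(9 - 4) = 19*5 = 95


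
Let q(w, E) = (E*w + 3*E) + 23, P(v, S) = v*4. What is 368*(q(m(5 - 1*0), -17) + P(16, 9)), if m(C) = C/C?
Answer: 6992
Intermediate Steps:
P(v, S) = 4*v
m(C) = 1
q(w, E) = 23 + 3*E + E*w (q(w, E) = (3*E + E*w) + 23 = 23 + 3*E + E*w)
368*(q(m(5 - 1*0), -17) + P(16, 9)) = 368*((23 + 3*(-17) - 17*1) + 4*16) = 368*((23 - 51 - 17) + 64) = 368*(-45 + 64) = 368*19 = 6992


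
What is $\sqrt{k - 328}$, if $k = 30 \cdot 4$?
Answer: $4 i \sqrt{13} \approx 14.422 i$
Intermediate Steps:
$k = 120$
$\sqrt{k - 328} = \sqrt{120 - 328} = \sqrt{-208} = 4 i \sqrt{13}$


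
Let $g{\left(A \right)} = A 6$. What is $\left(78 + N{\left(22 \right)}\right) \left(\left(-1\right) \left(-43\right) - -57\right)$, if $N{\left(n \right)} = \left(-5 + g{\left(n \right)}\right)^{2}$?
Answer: $1620700$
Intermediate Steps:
$g{\left(A \right)} = 6 A$
$N{\left(n \right)} = \left(-5 + 6 n\right)^{2}$
$\left(78 + N{\left(22 \right)}\right) \left(\left(-1\right) \left(-43\right) - -57\right) = \left(78 + \left(-5 + 6 \cdot 22\right)^{2}\right) \left(\left(-1\right) \left(-43\right) - -57\right) = \left(78 + \left(-5 + 132\right)^{2}\right) \left(43 + 57\right) = \left(78 + 127^{2}\right) 100 = \left(78 + 16129\right) 100 = 16207 \cdot 100 = 1620700$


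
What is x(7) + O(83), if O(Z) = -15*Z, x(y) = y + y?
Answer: -1231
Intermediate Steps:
x(y) = 2*y
x(7) + O(83) = 2*7 - 15*83 = 14 - 1245 = -1231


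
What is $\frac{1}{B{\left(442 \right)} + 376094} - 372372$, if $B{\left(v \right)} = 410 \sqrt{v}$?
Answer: $- \frac{26321561039882249}{70686198318} - \frac{205 \sqrt{442}}{70686198318} \approx -3.7237 \cdot 10^{5}$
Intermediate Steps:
$\frac{1}{B{\left(442 \right)} + 376094} - 372372 = \frac{1}{410 \sqrt{442} + 376094} - 372372 = \frac{1}{376094 + 410 \sqrt{442}} - 372372 = -372372 + \frac{1}{376094 + 410 \sqrt{442}}$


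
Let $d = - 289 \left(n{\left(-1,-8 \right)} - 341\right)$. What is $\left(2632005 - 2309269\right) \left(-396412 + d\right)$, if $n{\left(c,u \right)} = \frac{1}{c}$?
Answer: $-96037842464$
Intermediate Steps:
$d = 98838$ ($d = - 289 \left(\frac{1}{-1} - 341\right) = - 289 \left(-1 - 341\right) = \left(-289\right) \left(-342\right) = 98838$)
$\left(2632005 - 2309269\right) \left(-396412 + d\right) = \left(2632005 - 2309269\right) \left(-396412 + 98838\right) = 322736 \left(-297574\right) = -96037842464$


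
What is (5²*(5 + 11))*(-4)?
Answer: -1600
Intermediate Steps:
(5²*(5 + 11))*(-4) = (25*16)*(-4) = 400*(-4) = -1600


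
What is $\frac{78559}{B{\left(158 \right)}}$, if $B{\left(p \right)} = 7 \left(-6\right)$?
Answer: $- \frac{78559}{42} \approx -1870.5$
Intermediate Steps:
$B{\left(p \right)} = -42$
$\frac{78559}{B{\left(158 \right)}} = \frac{78559}{-42} = 78559 \left(- \frac{1}{42}\right) = - \frac{78559}{42}$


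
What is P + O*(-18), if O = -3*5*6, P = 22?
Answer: 1642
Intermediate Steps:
O = -90 (O = -15*6 = -90)
P + O*(-18) = 22 - 90*(-18) = 22 + 1620 = 1642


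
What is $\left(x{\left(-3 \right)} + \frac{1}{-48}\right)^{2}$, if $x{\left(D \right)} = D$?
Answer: $\frac{21025}{2304} \approx 9.1254$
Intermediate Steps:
$\left(x{\left(-3 \right)} + \frac{1}{-48}\right)^{2} = \left(-3 + \frac{1}{-48}\right)^{2} = \left(-3 - \frac{1}{48}\right)^{2} = \left(- \frac{145}{48}\right)^{2} = \frac{21025}{2304}$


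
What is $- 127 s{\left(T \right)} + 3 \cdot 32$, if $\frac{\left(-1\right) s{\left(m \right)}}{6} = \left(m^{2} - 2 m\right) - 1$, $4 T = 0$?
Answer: $-666$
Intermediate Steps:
$T = 0$ ($T = \frac{1}{4} \cdot 0 = 0$)
$s{\left(m \right)} = 6 - 6 m^{2} + 12 m$ ($s{\left(m \right)} = - 6 \left(\left(m^{2} - 2 m\right) - 1\right) = - 6 \left(-1 + m^{2} - 2 m\right) = 6 - 6 m^{2} + 12 m$)
$- 127 s{\left(T \right)} + 3 \cdot 32 = - 127 \left(6 - 6 \cdot 0^{2} + 12 \cdot 0\right) + 3 \cdot 32 = - 127 \left(6 - 0 + 0\right) + 96 = - 127 \left(6 + 0 + 0\right) + 96 = \left(-127\right) 6 + 96 = -762 + 96 = -666$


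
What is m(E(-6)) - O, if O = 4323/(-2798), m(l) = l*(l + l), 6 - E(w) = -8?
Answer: 1101139/2798 ≈ 393.54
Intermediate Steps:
E(w) = 14 (E(w) = 6 - 1*(-8) = 6 + 8 = 14)
m(l) = 2*l² (m(l) = l*(2*l) = 2*l²)
O = -4323/2798 (O = 4323*(-1/2798) = -4323/2798 ≈ -1.5450)
m(E(-6)) - O = 2*14² - 1*(-4323/2798) = 2*196 + 4323/2798 = 392 + 4323/2798 = 1101139/2798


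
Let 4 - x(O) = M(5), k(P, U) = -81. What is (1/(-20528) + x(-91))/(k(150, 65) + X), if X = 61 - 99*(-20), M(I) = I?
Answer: -20529/40234880 ≈ -0.00051023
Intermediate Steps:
x(O) = -1 (x(O) = 4 - 1*5 = 4 - 5 = -1)
X = 2041 (X = 61 + 1980 = 2041)
(1/(-20528) + x(-91))/(k(150, 65) + X) = (1/(-20528) - 1)/(-81 + 2041) = (-1/20528 - 1)/1960 = -20529/20528*1/1960 = -20529/40234880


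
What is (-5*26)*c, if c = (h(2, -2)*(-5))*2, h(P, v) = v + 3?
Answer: 1300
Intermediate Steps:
h(P, v) = 3 + v
c = -10 (c = ((3 - 2)*(-5))*2 = (1*(-5))*2 = -5*2 = -10)
(-5*26)*c = -5*26*(-10) = -130*(-10) = 1300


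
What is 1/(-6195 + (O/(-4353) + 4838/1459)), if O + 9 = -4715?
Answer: -6351027/39316660135 ≈ -0.00016154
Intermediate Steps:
O = -4724 (O = -9 - 4715 = -4724)
1/(-6195 + (O/(-4353) + 4838/1459)) = 1/(-6195 + (-4724/(-4353) + 4838/1459)) = 1/(-6195 + (-4724*(-1/4353) + 4838*(1/1459))) = 1/(-6195 + (4724/4353 + 4838/1459)) = 1/(-6195 + 27952130/6351027) = 1/(-39316660135/6351027) = -6351027/39316660135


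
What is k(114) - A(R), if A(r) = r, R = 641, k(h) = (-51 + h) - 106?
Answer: -684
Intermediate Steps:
k(h) = -157 + h
k(114) - A(R) = (-157 + 114) - 1*641 = -43 - 641 = -684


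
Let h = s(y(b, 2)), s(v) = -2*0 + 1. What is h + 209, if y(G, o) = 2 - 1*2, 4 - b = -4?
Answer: 210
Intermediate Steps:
b = 8 (b = 4 - 1*(-4) = 4 + 4 = 8)
y(G, o) = 0 (y(G, o) = 2 - 2 = 0)
s(v) = 1 (s(v) = 0 + 1 = 1)
h = 1
h + 209 = 1 + 209 = 210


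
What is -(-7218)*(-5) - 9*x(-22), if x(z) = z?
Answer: -35892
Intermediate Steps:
-(-7218)*(-5) - 9*x(-22) = -(-7218)*(-5) - 9*(-22) = -2406*15 + 198 = -36090 + 198 = -35892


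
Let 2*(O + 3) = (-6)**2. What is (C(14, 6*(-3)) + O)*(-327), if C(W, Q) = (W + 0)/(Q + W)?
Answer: -7521/2 ≈ -3760.5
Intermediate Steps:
O = 15 (O = -3 + (1/2)*(-6)**2 = -3 + (1/2)*36 = -3 + 18 = 15)
C(W, Q) = W/(Q + W)
(C(14, 6*(-3)) + O)*(-327) = (14/(6*(-3) + 14) + 15)*(-327) = (14/(-18 + 14) + 15)*(-327) = (14/(-4) + 15)*(-327) = (14*(-1/4) + 15)*(-327) = (-7/2 + 15)*(-327) = (23/2)*(-327) = -7521/2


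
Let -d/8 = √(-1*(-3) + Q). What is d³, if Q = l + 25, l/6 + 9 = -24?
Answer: 87040*I*√170 ≈ 1.1349e+6*I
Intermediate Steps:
l = -198 (l = -54 + 6*(-24) = -54 - 144 = -198)
Q = -173 (Q = -198 + 25 = -173)
d = -8*I*√170 (d = -8*√(-1*(-3) - 173) = -8*√(3 - 173) = -8*I*√170 ≈ -104.31*I)
d³ = (-8*I*√170)³ = 87040*I*√170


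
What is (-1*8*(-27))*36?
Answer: 7776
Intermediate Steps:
(-1*8*(-27))*36 = -8*(-27)*36 = 216*36 = 7776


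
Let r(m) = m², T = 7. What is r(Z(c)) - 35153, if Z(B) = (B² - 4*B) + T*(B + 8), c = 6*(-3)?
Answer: 71123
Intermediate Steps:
c = -18
Z(B) = 56 + B² + 3*B (Z(B) = (B² - 4*B) + 7*(B + 8) = (B² - 4*B) + 7*(8 + B) = (B² - 4*B) + (56 + 7*B) = 56 + B² + 3*B)
r(Z(c)) - 35153 = (56 + (-18)² + 3*(-18))² - 35153 = (56 + 324 - 54)² - 35153 = 326² - 35153 = 106276 - 35153 = 71123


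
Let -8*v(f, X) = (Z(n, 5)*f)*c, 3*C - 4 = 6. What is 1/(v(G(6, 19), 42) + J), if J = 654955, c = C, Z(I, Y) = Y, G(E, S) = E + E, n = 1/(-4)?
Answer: 1/654930 ≈ 1.5269e-6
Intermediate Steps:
n = -¼ ≈ -0.25000
G(E, S) = 2*E
C = 10/3 (C = 4/3 + (⅓)*6 = 4/3 + 2 = 10/3 ≈ 3.3333)
c = 10/3 ≈ 3.3333
v(f, X) = -25*f/12 (v(f, X) = -5*f*10/(8*3) = -25*f/12)
1/(v(G(6, 19), 42) + J) = 1/(-25*6/6 + 654955) = 1/(-25/12*12 + 654955) = 1/(-25 + 654955) = 1/654930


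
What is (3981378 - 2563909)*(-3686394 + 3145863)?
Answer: -766185936039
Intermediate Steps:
(3981378 - 2563909)*(-3686394 + 3145863) = 1417469*(-540531) = -766185936039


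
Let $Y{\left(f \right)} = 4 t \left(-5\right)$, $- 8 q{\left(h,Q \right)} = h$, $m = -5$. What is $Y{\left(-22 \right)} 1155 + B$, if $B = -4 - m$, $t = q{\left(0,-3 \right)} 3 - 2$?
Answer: $46201$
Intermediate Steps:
$q{\left(h,Q \right)} = - \frac{h}{8}$
$t = -2$ ($t = \left(- \frac{1}{8}\right) 0 \cdot 3 - 2 = 0 \cdot 3 - 2 = 0 - 2 = -2$)
$B = 1$ ($B = -4 - -5 = -4 + 5 = 1$)
$Y{\left(f \right)} = 40$ ($Y{\left(f \right)} = 4 \left(-2\right) \left(-5\right) = \left(-8\right) \left(-5\right) = 40$)
$Y{\left(-22 \right)} 1155 + B = 40 \cdot 1155 + 1 = 46200 + 1 = 46201$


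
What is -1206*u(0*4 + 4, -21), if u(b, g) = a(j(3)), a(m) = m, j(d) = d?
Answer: -3618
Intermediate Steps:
u(b, g) = 3
-1206*u(0*4 + 4, -21) = -1206*3 = -3618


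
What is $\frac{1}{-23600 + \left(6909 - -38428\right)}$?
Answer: $\frac{1}{21737} \approx 4.6004 \cdot 10^{-5}$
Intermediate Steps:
$\frac{1}{-23600 + \left(6909 - -38428\right)} = \frac{1}{-23600 + \left(6909 + 38428\right)} = \frac{1}{-23600 + 45337} = \frac{1}{21737}$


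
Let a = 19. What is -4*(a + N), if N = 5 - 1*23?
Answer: -4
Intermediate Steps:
N = -18 (N = 5 - 23 = -18)
-4*(a + N) = -4*(19 - 18) = -4*1 = -4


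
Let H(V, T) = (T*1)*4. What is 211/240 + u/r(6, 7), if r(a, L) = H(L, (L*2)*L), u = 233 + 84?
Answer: 19849/11760 ≈ 1.6878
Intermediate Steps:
H(V, T) = 4*T (H(V, T) = T*4 = 4*T)
u = 317
r(a, L) = 8*L² (r(a, L) = 4*((L*2)*L) = 4*((2*L)*L) = 4*(2*L²) = 8*L²)
211/240 + u/r(6, 7) = 211/240 + 317/((8*7²)) = 211*(1/240) + 317/((8*49)) = 211/240 + 317/392 = 19849/11760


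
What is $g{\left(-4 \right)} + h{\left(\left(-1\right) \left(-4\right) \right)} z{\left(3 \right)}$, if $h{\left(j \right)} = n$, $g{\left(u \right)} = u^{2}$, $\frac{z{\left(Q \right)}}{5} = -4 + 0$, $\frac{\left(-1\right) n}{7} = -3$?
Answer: $-404$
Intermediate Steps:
$n = 21$ ($n = \left(-7\right) \left(-3\right) = 21$)
$z{\left(Q \right)} = -20$ ($z{\left(Q \right)} = 5 \left(-4 + 0\right) = 5 \left(-4\right) = -20$)
$h{\left(j \right)} = 21$
$g{\left(-4 \right)} + h{\left(\left(-1\right) \left(-4\right) \right)} z{\left(3 \right)} = \left(-4\right)^{2} + 21 \left(-20\right) = 16 - 420 = -404$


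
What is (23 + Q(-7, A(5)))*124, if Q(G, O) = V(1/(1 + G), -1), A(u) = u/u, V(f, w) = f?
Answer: 8494/3 ≈ 2831.3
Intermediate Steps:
A(u) = 1
Q(G, O) = 1/(1 + G)
(23 + Q(-7, A(5)))*124 = (23 + 1/(1 - 7))*124 = (23 + 1/(-6))*124 = (23 - ⅙)*124 = (137/6)*124 = 8494/3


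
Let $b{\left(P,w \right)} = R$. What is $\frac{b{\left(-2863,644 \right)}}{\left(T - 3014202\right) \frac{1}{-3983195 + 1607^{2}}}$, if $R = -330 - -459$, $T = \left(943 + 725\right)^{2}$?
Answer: $\frac{1309393}{1681} \approx 778.94$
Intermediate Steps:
$T = 2782224$ ($T = 1668^{2} = 2782224$)
$R = 129$ ($R = -330 + 459 = 129$)
$b{\left(P,w \right)} = 129$
$\frac{b{\left(-2863,644 \right)}}{\left(T - 3014202\right) \frac{1}{-3983195 + 1607^{2}}} = \frac{129}{\left(2782224 - 3014202\right) \frac{1}{-3983195 + 1607^{2}}} = \frac{129}{\left(-231978\right) \frac{1}{-3983195 + 2582449}} = \frac{129}{\left(-231978\right) \frac{1}{-1400746}} = \frac{129}{\left(-231978\right) \left(- \frac{1}{1400746}\right)} = \frac{129}{\frac{5043}{30451}} = 129 \cdot \frac{30451}{5043} = \frac{1309393}{1681}$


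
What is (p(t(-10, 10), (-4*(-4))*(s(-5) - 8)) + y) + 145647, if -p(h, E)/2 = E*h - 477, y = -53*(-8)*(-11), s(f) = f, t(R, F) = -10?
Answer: 137777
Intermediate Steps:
y = -4664 (y = 424*(-11) = -4664)
p(h, E) = 954 - 2*E*h (p(h, E) = -2*(E*h - 477) = -2*(-477 + E*h) = 954 - 2*E*h)
(p(t(-10, 10), (-4*(-4))*(s(-5) - 8)) + y) + 145647 = ((954 - 2*(-4*(-4))*(-5 - 8)*(-10)) - 4664) + 145647 = ((954 - 2*16*(-13)*(-10)) - 4664) + 145647 = ((954 - 2*(-208)*(-10)) - 4664) + 145647 = ((954 - 4160) - 4664) + 145647 = (-3206 - 4664) + 145647 = -7870 + 145647 = 137777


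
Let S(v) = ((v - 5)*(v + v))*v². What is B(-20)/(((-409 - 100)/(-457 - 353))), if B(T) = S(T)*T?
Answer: -6480000000/509 ≈ -1.2731e+7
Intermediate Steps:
S(v) = 2*v³*(-5 + v) (S(v) = ((-5 + v)*(2*v))*v² = (2*v*(-5 + v))*v² = 2*v³*(-5 + v))
B(T) = 2*T⁴*(-5 + T) (B(T) = (2*T³*(-5 + T))*T = 2*T⁴*(-5 + T))
B(-20)/(((-409 - 100)/(-457 - 353))) = (2*(-20)⁴*(-5 - 20))/(((-409 - 100)/(-457 - 353))) = (2*160000*(-25))/((-509/(-810))) = -8000000/((-509*(-1/810))) = -8000000/509/810 = -8000000*810/509 = -6480000000/509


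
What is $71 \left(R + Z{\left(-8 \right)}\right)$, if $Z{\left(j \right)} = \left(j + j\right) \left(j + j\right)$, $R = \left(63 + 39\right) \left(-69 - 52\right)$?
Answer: $-858106$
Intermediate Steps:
$R = -12342$ ($R = 102 \left(-121\right) = -12342$)
$Z{\left(j \right)} = 4 j^{2}$ ($Z{\left(j \right)} = 2 j 2 j = 4 j^{2}$)
$71 \left(R + Z{\left(-8 \right)}\right) = 71 \left(-12342 + 4 \left(-8\right)^{2}\right) = 71 \left(-12342 + 4 \cdot 64\right) = 71 \left(-12342 + 256\right) = 71 \left(-12086\right) = -858106$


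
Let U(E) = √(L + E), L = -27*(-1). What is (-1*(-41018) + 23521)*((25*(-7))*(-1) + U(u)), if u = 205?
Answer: 11294325 + 129078*√58 ≈ 1.2277e+7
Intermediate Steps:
L = 27
U(E) = √(27 + E)
(-1*(-41018) + 23521)*((25*(-7))*(-1) + U(u)) = (-1*(-41018) + 23521)*((25*(-7))*(-1) + √(27 + 205)) = (41018 + 23521)*(-175*(-1) + √232) = 64539*(175 + 2*√58) = 11294325 + 129078*√58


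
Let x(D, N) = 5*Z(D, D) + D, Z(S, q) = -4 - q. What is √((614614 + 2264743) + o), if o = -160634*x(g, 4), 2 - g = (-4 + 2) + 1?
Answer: √8019645 ≈ 2831.9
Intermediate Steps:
g = 3 (g = 2 - ((-4 + 2) + 1) = 2 - (-2 + 1) = 2 - 1*(-1) = 2 + 1 = 3)
x(D, N) = -20 - 4*D (x(D, N) = 5*(-4 - D) + D = (-20 - 5*D) + D = -20 - 4*D)
o = 5140288 (o = -160634*(-20 - 4*3) = -160634*(-20 - 12) = -160634*(-32) = 5140288)
√((614614 + 2264743) + o) = √((614614 + 2264743) + 5140288) = √(2879357 + 5140288) = √8019645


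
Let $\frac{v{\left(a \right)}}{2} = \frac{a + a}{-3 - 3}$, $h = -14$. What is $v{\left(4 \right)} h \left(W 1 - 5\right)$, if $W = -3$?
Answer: $- \frac{896}{3} \approx -298.67$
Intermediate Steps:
$v{\left(a \right)} = - \frac{2 a}{3}$ ($v{\left(a \right)} = 2 \frac{a + a}{-3 - 3} = 2 \frac{2 a}{-6} = 2 \cdot 2 a \left(- \frac{1}{6}\right) = 2 \left(- \frac{a}{3}\right) = - \frac{2 a}{3}$)
$v{\left(4 \right)} h \left(W 1 - 5\right) = \left(- \frac{2}{3}\right) 4 \left(-14\right) \left(\left(-3\right) 1 - 5\right) = \left(- \frac{8}{3}\right) \left(-14\right) \left(-3 - 5\right) = \frac{112}{3} \left(-8\right) = - \frac{896}{3}$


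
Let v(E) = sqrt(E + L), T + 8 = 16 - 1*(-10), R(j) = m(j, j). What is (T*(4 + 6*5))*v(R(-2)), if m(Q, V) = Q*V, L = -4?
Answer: 0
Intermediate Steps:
R(j) = j**2 (R(j) = j*j = j**2)
T = 18 (T = -8 + (16 - 1*(-10)) = -8 + (16 + 10) = -8 + 26 = 18)
v(E) = sqrt(-4 + E) (v(E) = sqrt(E - 4) = sqrt(-4 + E))
(T*(4 + 6*5))*v(R(-2)) = (18*(4 + 6*5))*sqrt(-4 + (-2)**2) = (18*(4 + 30))*sqrt(-4 + 4) = (18*34)*sqrt(0) = 612*0 = 0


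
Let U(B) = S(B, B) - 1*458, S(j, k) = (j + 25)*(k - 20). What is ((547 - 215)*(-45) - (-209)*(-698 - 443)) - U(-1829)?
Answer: -3588547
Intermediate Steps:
S(j, k) = (-20 + k)*(25 + j) (S(j, k) = (25 + j)*(-20 + k) = (-20 + k)*(25 + j))
U(B) = -958 + B² + 5*B (U(B) = (-500 - 20*B + 25*B + B*B) - 1*458 = (-500 - 20*B + 25*B + B²) - 458 = (-500 + B² + 5*B) - 458 = -958 + B² + 5*B)
((547 - 215)*(-45) - (-209)*(-698 - 443)) - U(-1829) = ((547 - 215)*(-45) - (-209)*(-698 - 443)) - (-958 + (-1829)² + 5*(-1829)) = (332*(-45) - (-209)*(-1141)) - (-958 + 3345241 - 9145) = (-14940 - 1*238469) - 1*3335138 = (-14940 - 238469) - 3335138 = -253409 - 3335138 = -3588547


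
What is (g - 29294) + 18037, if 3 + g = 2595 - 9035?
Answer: -17700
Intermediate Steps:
g = -6443 (g = -3 + (2595 - 9035) = -3 - 6440 = -6443)
(g - 29294) + 18037 = (-6443 - 29294) + 18037 = -35737 + 18037 = -17700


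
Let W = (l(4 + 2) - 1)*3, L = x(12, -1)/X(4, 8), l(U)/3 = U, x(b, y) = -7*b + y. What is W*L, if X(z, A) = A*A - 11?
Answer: -4335/53 ≈ -81.792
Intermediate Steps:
X(z, A) = -11 + A² (X(z, A) = A² - 11 = -11 + A²)
x(b, y) = y - 7*b
l(U) = 3*U
L = -85/53 (L = (-1 - 7*12)/(-11 + 8²) = (-1 - 84)/(-11 + 64) = -85/53 ≈ -1.6038)
W = 51 (W = (3*(4 + 2) - 1)*3 = (3*6 - 1)*3 = (18 - 1)*3 = 17*3 = 51)
W*L = 51*(-85/53) = -4335/53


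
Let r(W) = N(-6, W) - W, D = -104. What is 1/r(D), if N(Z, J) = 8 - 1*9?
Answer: 1/103 ≈ 0.0097087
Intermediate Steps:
N(Z, J) = -1 (N(Z, J) = 8 - 9 = -1)
r(W) = -1 - W
1/r(D) = 1/(-1 - 1*(-104)) = 1/(-1 + 104) = 1/103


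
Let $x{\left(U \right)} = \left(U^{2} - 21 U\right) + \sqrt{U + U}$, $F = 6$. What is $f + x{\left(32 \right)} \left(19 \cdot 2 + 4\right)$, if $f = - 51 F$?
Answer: $14814$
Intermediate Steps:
$f = -306$ ($f = \left(-51\right) 6 = -306$)
$x{\left(U \right)} = U^{2} - 21 U + \sqrt{2} \sqrt{U}$ ($x{\left(U \right)} = \left(U^{2} - 21 U\right) + \sqrt{2 U} = \left(U^{2} - 21 U\right) + \sqrt{2} \sqrt{U} = U^{2} - 21 U + \sqrt{2} \sqrt{U}$)
$f + x{\left(32 \right)} \left(19 \cdot 2 + 4\right) = -306 + \left(32^{2} - 672 + \sqrt{2} \sqrt{32}\right) \left(19 \cdot 2 + 4\right) = -306 + \left(1024 - 672 + \sqrt{2} \cdot 4 \sqrt{2}\right) \left(38 + 4\right) = -306 + \left(1024 - 672 + 8\right) 42 = -306 + 360 \cdot 42 = -306 + 15120 = 14814$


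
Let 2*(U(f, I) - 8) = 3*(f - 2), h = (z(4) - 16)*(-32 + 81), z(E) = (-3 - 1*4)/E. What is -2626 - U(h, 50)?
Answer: -10611/8 ≈ -1326.4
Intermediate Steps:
z(E) = -7/E (z(E) = (-3 - 4)/E = -7/E)
h = -3479/4 (h = (-7/4 - 16)*(-32 + 81) = (-7*¼ - 16)*49 = (-7/4 - 16)*49 = -71/4*49 = -3479/4 ≈ -869.75)
U(f, I) = 5 + 3*f/2 (U(f, I) = 8 + (3*(f - 2))/2 = 8 + (3*(-2 + f))/2 = 8 + (-6 + 3*f)/2 = 8 + (-3 + 3*f/2) = 5 + 3*f/2)
-2626 - U(h, 50) = -2626 - (5 + (3/2)*(-3479/4)) = -2626 - (5 - 10437/8) = -2626 - 1*(-10397/8) = -2626 + 10397/8 = -10611/8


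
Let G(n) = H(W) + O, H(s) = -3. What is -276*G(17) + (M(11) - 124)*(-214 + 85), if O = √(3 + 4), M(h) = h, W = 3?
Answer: 15405 - 276*√7 ≈ 14675.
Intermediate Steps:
O = √7 ≈ 2.6458
G(n) = -3 + √7
-276*G(17) + (M(11) - 124)*(-214 + 85) = -276*(-3 + √7) + (11 - 124)*(-214 + 85) = (828 - 276*√7) - 113*(-129) = (828 - 276*√7) + 14577 = 15405 - 276*√7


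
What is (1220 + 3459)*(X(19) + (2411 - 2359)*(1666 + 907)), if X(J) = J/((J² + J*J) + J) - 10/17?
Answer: 415057128625/663 ≈ 6.2603e+8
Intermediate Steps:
X(J) = -10/17 + J/(J + 2*J²) (X(J) = J/((J² + J²) + J) - 10*1/17 = J/(2*J² + J) - 10/17 = J/(J + 2*J²) - 10/17 = -10/17 + J/(J + 2*J²))
(1220 + 3459)*(X(19) + (2411 - 2359)*(1666 + 907)) = (1220 + 3459)*((7 - 20*19)/(17*(1 + 2*19)) + (2411 - 2359)*(1666 + 907)) = 4679*((7 - 380)/(17*(1 + 38)) + 52*2573) = 4679*((1/17)*(-373)/39 + 133796) = 4679*((1/17)*(1/39)*(-373) + 133796) = 4679*(-373/663 + 133796) = 4679*(88706375/663) = 415057128625/663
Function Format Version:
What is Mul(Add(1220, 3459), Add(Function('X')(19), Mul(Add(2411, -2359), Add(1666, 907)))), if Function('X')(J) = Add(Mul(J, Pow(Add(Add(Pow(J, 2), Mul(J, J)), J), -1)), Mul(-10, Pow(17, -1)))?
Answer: Rational(415057128625, 663) ≈ 6.2603e+8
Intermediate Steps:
Function('X')(J) = Add(Rational(-10, 17), Mul(J, Pow(Add(J, Mul(2, Pow(J, 2))), -1))) (Function('X')(J) = Add(Mul(J, Pow(Add(Add(Pow(J, 2), Pow(J, 2)), J), -1)), Mul(-10, Rational(1, 17))) = Add(Mul(J, Pow(Add(Mul(2, Pow(J, 2)), J), -1)), Rational(-10, 17)) = Add(Mul(J, Pow(Add(J, Mul(2, Pow(J, 2))), -1)), Rational(-10, 17)) = Add(Rational(-10, 17), Mul(J, Pow(Add(J, Mul(2, Pow(J, 2))), -1))))
Mul(Add(1220, 3459), Add(Function('X')(19), Mul(Add(2411, -2359), Add(1666, 907)))) = Mul(Add(1220, 3459), Add(Mul(Rational(1, 17), Pow(Add(1, Mul(2, 19)), -1), Add(7, Mul(-20, 19))), Mul(Add(2411, -2359), Add(1666, 907)))) = Mul(4679, Add(Mul(Rational(1, 17), Pow(Add(1, 38), -1), Add(7, -380)), Mul(52, 2573))) = Mul(4679, Add(Mul(Rational(1, 17), Pow(39, -1), -373), 133796)) = Mul(4679, Add(Mul(Rational(1, 17), Rational(1, 39), -373), 133796)) = Mul(4679, Add(Rational(-373, 663), 133796)) = Mul(4679, Rational(88706375, 663)) = Rational(415057128625, 663)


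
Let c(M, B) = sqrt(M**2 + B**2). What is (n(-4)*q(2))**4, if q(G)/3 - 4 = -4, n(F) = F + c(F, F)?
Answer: 0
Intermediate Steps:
c(M, B) = sqrt(B**2 + M**2)
n(F) = F + sqrt(2)*sqrt(F**2) (n(F) = F + sqrt(F**2 + F**2) = F + sqrt(2*F**2) = F + sqrt(2)*sqrt(F**2))
q(G) = 0 (q(G) = 12 + 3*(-4) = 12 - 12 = 0)
(n(-4)*q(2))**4 = ((-4 + sqrt(2)*sqrt((-4)**2))*0)**4 = ((-4 + sqrt(2)*sqrt(16))*0)**4 = ((-4 + sqrt(2)*4)*0)**4 = ((-4 + 4*sqrt(2))*0)**4 = 0**4 = 0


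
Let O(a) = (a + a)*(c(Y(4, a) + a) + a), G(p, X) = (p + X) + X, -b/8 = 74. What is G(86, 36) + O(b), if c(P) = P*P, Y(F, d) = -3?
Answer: -418464514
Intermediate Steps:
b = -592 (b = -8*74 = -592)
G(p, X) = p + 2*X (G(p, X) = (X + p) + X = p + 2*X)
c(P) = P²
O(a) = 2*a*(a + (-3 + a)²) (O(a) = (a + a)*((-3 + a)² + a) = (2*a)*(a + (-3 + a)²) = 2*a*(a + (-3 + a)²))
G(86, 36) + O(b) = (86 + 2*36) + 2*(-592)*(-592 + (-3 - 592)²) = (86 + 72) + 2*(-592)*(-592 + (-595)²) = 158 + 2*(-592)*(-592 + 354025) = 158 + 2*(-592)*353433 = 158 - 418464672 = -418464514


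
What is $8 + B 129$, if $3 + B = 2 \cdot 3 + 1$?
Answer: $524$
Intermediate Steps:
$B = 4$ ($B = -3 + \left(2 \cdot 3 + 1\right) = -3 + \left(6 + 1\right) = -3 + 7 = 4$)
$8 + B 129 = 8 + 4 \cdot 129 = 8 + 516 = 524$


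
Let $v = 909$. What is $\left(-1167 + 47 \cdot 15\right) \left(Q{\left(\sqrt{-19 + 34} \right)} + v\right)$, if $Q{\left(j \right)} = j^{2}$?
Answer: $-426888$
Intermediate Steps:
$\left(-1167 + 47 \cdot 15\right) \left(Q{\left(\sqrt{-19 + 34} \right)} + v\right) = \left(-1167 + 47 \cdot 15\right) \left(\left(\sqrt{-19 + 34}\right)^{2} + 909\right) = \left(-1167 + 705\right) \left(\left(\sqrt{15}\right)^{2} + 909\right) = - 462 \left(15 + 909\right) = \left(-462\right) 924 = -426888$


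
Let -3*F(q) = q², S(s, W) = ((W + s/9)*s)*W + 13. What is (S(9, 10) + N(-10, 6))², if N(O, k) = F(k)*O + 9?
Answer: 1281424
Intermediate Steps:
S(s, W) = 13 + W*s*(W + s/9) (S(s, W) = ((W + s*(⅑))*s)*W + 13 = ((W + s/9)*s)*W + 13 = (s*(W + s/9))*W + 13 = W*s*(W + s/9) + 13 = 13 + W*s*(W + s/9))
F(q) = -q²/3
N(O, k) = 9 - O*k²/3 (N(O, k) = (-k²/3)*O + 9 = -O*k²/3 + 9 = 9 - O*k²/3)
(S(9, 10) + N(-10, 6))² = ((13 + 9*10² + (⅑)*10*9²) + (9 - ⅓*(-10)*6²))² = ((13 + 9*100 + (⅑)*10*81) + (9 - ⅓*(-10)*36))² = ((13 + 900 + 90) + (9 + 120))² = (1003 + 129)² = 1132² = 1281424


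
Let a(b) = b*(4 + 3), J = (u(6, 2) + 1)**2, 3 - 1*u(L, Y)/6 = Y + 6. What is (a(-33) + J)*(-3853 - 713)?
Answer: -2785260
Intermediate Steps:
u(L, Y) = -18 - 6*Y (u(L, Y) = 18 - 6*(Y + 6) = 18 - 6*(6 + Y) = 18 + (-36 - 6*Y) = -18 - 6*Y)
J = 841 (J = ((-18 - 6*2) + 1)**2 = ((-18 - 12) + 1)**2 = (-30 + 1)**2 = (-29)**2 = 841)
a(b) = 7*b (a(b) = b*7 = 7*b)
(a(-33) + J)*(-3853 - 713) = (7*(-33) + 841)*(-3853 - 713) = (-231 + 841)*(-4566) = 610*(-4566) = -2785260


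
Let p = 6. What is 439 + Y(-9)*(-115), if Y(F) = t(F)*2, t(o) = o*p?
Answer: 12859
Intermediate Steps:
t(o) = 6*o (t(o) = o*6 = 6*o)
Y(F) = 12*F (Y(F) = (6*F)*2 = 12*F)
439 + Y(-9)*(-115) = 439 + (12*(-9))*(-115) = 439 - 108*(-115) = 439 + 12420 = 12859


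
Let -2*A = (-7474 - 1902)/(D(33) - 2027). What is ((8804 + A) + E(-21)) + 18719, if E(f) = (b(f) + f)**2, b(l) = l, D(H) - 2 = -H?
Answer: 30133979/1029 ≈ 29285.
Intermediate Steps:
D(H) = 2 - H
A = -2344/1029 (A = -(-7474 - 1902)/(2*((2 - 1*33) - 2027)) = -(-4688)/((2 - 33) - 2027) = -(-4688)/(-31 - 2027) = -(-4688)/(-2058) = -(-4688)*(-1)/2058 = -1/2*4688/1029 = -2344/1029 ≈ -2.2779)
E(f) = 4*f**2 (E(f) = (f + f)**2 = (2*f)**2 = 4*f**2)
((8804 + A) + E(-21)) + 18719 = ((8804 - 2344/1029) + 4*(-21)**2) + 18719 = (9056972/1029 + 4*441) + 18719 = (9056972/1029 + 1764) + 18719 = 10872128/1029 + 18719 = 30133979/1029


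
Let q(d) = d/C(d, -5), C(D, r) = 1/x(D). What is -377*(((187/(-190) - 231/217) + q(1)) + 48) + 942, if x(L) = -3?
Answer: -89826211/5890 ≈ -15251.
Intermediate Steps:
C(D, r) = -1/3 (C(D, r) = 1/(-3) = -1/3)
q(d) = -3*d (q(d) = d/(-1/3) = d*(-3) = -3*d)
-377*(((187/(-190) - 231/217) + q(1)) + 48) + 942 = -377*(((187/(-190) - 231/217) - 3*1) + 48) + 942 = -377*(((187*(-1/190) - 231*1/217) - 3) + 48) + 942 = -377*(((-187/190 - 33/31) - 3) + 48) + 942 = -377*((-12067/5890 - 3) + 48) + 942 = -377*(-29737/5890 + 48) + 942 = -377*252983/5890 + 942 = -95374591/5890 + 942 = -89826211/5890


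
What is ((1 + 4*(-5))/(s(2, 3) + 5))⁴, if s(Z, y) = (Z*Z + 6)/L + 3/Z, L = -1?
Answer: 2085136/2401 ≈ 868.44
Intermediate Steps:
s(Z, y) = -6 - Z² + 3/Z (s(Z, y) = (Z*Z + 6)/(-1) + 3/Z = (Z² + 6)*(-1) + 3/Z = (6 + Z²)*(-1) + 3/Z = (-6 - Z²) + 3/Z = -6 - Z² + 3/Z)
((1 + 4*(-5))/(s(2, 3) + 5))⁴ = ((1 + 4*(-5))/((-6 - 1*2² + 3/2) + 5))⁴ = ((1 - 20)/((-6 - 1*4 + 3*(½)) + 5))⁴ = (-19/((-6 - 4 + 3/2) + 5))⁴ = (-19/(-17/2 + 5))⁴ = (-19/(-7/2))⁴ = (-19*(-2/7))⁴ = (38/7)⁴ = 2085136/2401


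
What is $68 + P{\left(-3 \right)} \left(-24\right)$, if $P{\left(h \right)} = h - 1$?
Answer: $164$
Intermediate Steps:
$P{\left(h \right)} = -1 + h$
$68 + P{\left(-3 \right)} \left(-24\right) = 68 + \left(-1 - 3\right) \left(-24\right) = 68 - -96 = 68 + 96 = 164$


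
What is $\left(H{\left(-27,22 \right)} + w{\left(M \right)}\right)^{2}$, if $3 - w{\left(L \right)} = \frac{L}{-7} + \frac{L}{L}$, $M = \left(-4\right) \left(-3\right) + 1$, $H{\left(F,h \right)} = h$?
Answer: $\frac{32761}{49} \approx 668.59$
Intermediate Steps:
$M = 13$ ($M = 12 + 1 = 13$)
$w{\left(L \right)} = 2 + \frac{L}{7}$ ($w{\left(L \right)} = 3 - \left(\frac{L}{-7} + \frac{L}{L}\right) = 3 - \left(L \left(- \frac{1}{7}\right) + 1\right) = 3 - \left(- \frac{L}{7} + 1\right) = 3 - \left(1 - \frac{L}{7}\right) = 3 + \left(-1 + \frac{L}{7}\right) = 2 + \frac{L}{7}$)
$\left(H{\left(-27,22 \right)} + w{\left(M \right)}\right)^{2} = \left(22 + \left(2 + \frac{1}{7} \cdot 13\right)\right)^{2} = \left(22 + \left(2 + \frac{13}{7}\right)\right)^{2} = \left(22 + \frac{27}{7}\right)^{2} = \left(\frac{181}{7}\right)^{2} = \frac{32761}{49}$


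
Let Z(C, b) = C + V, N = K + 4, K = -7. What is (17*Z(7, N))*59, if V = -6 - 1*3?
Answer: -2006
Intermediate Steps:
N = -3 (N = -7 + 4 = -3)
V = -9 (V = -6 - 3 = -9)
Z(C, b) = -9 + C (Z(C, b) = C - 9 = -9 + C)
(17*Z(7, N))*59 = (17*(-9 + 7))*59 = (17*(-2))*59 = -34*59 = -2006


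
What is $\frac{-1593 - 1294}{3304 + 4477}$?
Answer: $- \frac{2887}{7781} \approx -0.37103$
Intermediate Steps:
$\frac{-1593 - 1294}{3304 + 4477} = - \frac{2887}{7781}$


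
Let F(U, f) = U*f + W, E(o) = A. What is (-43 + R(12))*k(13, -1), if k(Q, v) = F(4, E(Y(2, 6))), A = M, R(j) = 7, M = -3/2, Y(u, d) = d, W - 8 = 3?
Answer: -180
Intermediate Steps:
W = 11 (W = 8 + 3 = 11)
M = -3/2 (M = -3*½ = -3/2 ≈ -1.5000)
A = -3/2 ≈ -1.5000
E(o) = -3/2
F(U, f) = 11 + U*f (F(U, f) = U*f + 11 = 11 + U*f)
k(Q, v) = 5 (k(Q, v) = 11 + 4*(-3/2) = 11 - 6 = 5)
(-43 + R(12))*k(13, -1) = (-43 + 7)*5 = -36*5 = -180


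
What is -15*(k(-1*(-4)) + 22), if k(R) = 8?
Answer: -450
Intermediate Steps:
-15*(k(-1*(-4)) + 22) = -15*(8 + 22) = -15*30 = -450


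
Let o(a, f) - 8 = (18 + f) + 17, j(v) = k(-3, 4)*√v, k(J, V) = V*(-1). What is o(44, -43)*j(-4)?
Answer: 0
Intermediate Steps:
k(J, V) = -V
j(v) = -4*√v (j(v) = (-1*4)*√v = -4*√v)
o(a, f) = 43 + f (o(a, f) = 8 + ((18 + f) + 17) = 8 + (35 + f) = 43 + f)
o(44, -43)*j(-4) = (43 - 43)*(-8*I) = 0*(-8*I) = 0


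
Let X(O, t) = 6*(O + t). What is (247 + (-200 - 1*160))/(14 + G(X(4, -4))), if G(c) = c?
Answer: -113/14 ≈ -8.0714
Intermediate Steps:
X(O, t) = 6*O + 6*t
(247 + (-200 - 1*160))/(14 + G(X(4, -4))) = (247 + (-200 - 1*160))/(14 + (6*4 + 6*(-4))) = (247 + (-200 - 160))/(14 + (24 - 24)) = (247 - 360)/(14 + 0) = -113/14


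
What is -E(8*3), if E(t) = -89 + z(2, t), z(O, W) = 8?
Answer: 81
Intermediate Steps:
E(t) = -81 (E(t) = -89 + 8 = -81)
-E(8*3) = -1*(-81) = 81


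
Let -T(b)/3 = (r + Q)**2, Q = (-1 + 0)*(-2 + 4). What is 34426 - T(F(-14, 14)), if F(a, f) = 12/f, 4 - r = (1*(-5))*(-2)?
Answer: 34618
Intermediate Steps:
r = -6 (r = 4 - 1*(-5)*(-2) = 4 - (-5)*(-2) = 4 - 1*10 = 4 - 10 = -6)
Q = -2 (Q = -1*2 = -2)
T(b) = -192 (T(b) = -3*(-6 - 2)**2 = -3*(-8)**2 = -3*64 = -192)
34426 - T(F(-14, 14)) = 34426 - 1*(-192) = 34426 + 192 = 34618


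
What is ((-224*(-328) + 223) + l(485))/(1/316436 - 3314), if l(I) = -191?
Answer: -23259311744/1048668903 ≈ -22.180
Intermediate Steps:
((-224*(-328) + 223) + l(485))/(1/316436 - 3314) = ((-224*(-328) + 223) - 191)/(1/316436 - 3314) = ((73472 + 223) - 191)/(1/316436 - 3314) = (73695 - 191)/(-1048668903/316436) = 73504*(-316436/1048668903) = -23259311744/1048668903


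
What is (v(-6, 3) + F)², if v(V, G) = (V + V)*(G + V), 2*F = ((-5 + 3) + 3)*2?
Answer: 1369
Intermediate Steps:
F = 1 (F = (((-5 + 3) + 3)*2)/2 = ((-2 + 3)*2)/2 = (1*2)/2 = (½)*2 = 1)
v(V, G) = 2*V*(G + V) (v(V, G) = (2*V)*(G + V) = 2*V*(G + V))
(v(-6, 3) + F)² = (2*(-6)*(3 - 6) + 1)² = (2*(-6)*(-3) + 1)² = (36 + 1)² = 37² = 1369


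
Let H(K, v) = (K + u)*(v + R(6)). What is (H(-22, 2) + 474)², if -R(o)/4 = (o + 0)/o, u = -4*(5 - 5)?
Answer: 268324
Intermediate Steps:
u = 0 (u = -4*0 = 0)
R(o) = -4 (R(o) = -4*(o + 0)/o = -4*o/o = -4*1 = -4)
H(K, v) = K*(-4 + v) (H(K, v) = (K + 0)*(v - 4) = K*(-4 + v))
(H(-22, 2) + 474)² = (-22*(-4 + 2) + 474)² = (-22*(-2) + 474)² = (44 + 474)² = 518² = 268324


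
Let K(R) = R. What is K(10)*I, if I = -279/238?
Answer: -1395/119 ≈ -11.723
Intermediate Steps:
I = -279/238 (I = -279*1/238 = -279/238 ≈ -1.1723)
K(10)*I = 10*(-279/238) = -1395/119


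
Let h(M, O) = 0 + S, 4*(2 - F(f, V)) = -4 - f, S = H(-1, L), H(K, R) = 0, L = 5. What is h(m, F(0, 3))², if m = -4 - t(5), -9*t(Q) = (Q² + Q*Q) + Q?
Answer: 0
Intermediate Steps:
S = 0
t(Q) = -2*Q²/9 - Q/9 (t(Q) = -((Q² + Q*Q) + Q)/9 = -((Q² + Q²) + Q)/9 = -(2*Q² + Q)/9 = -(Q + 2*Q²)/9 = -2*Q²/9 - Q/9)
F(f, V) = 3 + f/4 (F(f, V) = 2 - (-4 - f)/4 = 2 + (1 + f/4) = 3 + f/4)
m = 19/9 (m = -4 - (-1)*5*(1 + 2*5)/9 = -4 - (-1)*5*(1 + 10)/9 = -4 - (-1)*5*11/9 = -4 - 1*(-55/9) = -4 + 55/9 = 19/9 ≈ 2.1111)
h(M, O) = 0 (h(M, O) = 0 + 0 = 0)
h(m, F(0, 3))² = 0² = 0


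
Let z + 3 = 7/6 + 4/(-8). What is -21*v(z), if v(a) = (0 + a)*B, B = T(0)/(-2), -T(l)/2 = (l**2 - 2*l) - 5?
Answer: -245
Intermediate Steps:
T(l) = 10 - 2*l**2 + 4*l (T(l) = -2*((l**2 - 2*l) - 5) = -2*(-5 + l**2 - 2*l) = 10 - 2*l**2 + 4*l)
z = -7/3 (z = -3 + (7/6 + 4/(-8)) = -3 + (7*(1/6) + 4*(-1/8)) = -3 + (7/6 - 1/2) = -3 + 2/3 = -7/3 ≈ -2.3333)
B = -5 (B = (10 - 2*0**2 + 4*0)/(-2) = (10 - 2*0 + 0)*(-1/2) = (10 + 0 + 0)*(-1/2) = 10*(-1/2) = -5)
v(a) = -5*a (v(a) = (0 + a)*(-5) = a*(-5) = -5*a)
-21*v(z) = -(-105)*(-7)/3 = -21*35/3 = -245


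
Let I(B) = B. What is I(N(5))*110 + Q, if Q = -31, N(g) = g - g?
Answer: -31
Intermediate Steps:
N(g) = 0
I(N(5))*110 + Q = 0*110 - 31 = 0 - 31 = -31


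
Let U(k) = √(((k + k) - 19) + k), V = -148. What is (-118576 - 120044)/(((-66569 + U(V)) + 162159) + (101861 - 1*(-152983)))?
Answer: -83620561080/122803988819 + 238620*I*√463/122803988819 ≈ -0.68093 + 4.181e-5*I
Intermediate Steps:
U(k) = √(-19 + 3*k) (U(k) = √((2*k - 19) + k) = √((-19 + 2*k) + k) = √(-19 + 3*k))
(-118576 - 120044)/(((-66569 + U(V)) + 162159) + (101861 - 1*(-152983))) = (-118576 - 120044)/(((-66569 + √(-19 + 3*(-148))) + 162159) + (101861 - 1*(-152983))) = -238620/(((-66569 + √(-19 - 444)) + 162159) + (101861 + 152983)) = -238620/(((-66569 + √(-463)) + 162159) + 254844) = -238620/(((-66569 + I*√463) + 162159) + 254844) = -238620/((95590 + I*√463) + 254844) = -238620/(350434 + I*√463)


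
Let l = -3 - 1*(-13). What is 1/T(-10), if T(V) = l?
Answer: ⅒ ≈ 0.10000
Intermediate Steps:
l = 10 (l = -3 + 13 = 10)
T(V) = 10
1/T(-10) = 1/10 = ⅒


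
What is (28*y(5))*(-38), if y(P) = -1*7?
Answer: 7448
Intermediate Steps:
y(P) = -7
(28*y(5))*(-38) = (28*(-7))*(-38) = -196*(-38) = 7448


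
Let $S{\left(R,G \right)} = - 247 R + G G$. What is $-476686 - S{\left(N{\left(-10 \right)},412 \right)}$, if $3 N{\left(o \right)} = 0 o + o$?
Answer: $- \frac{1941760}{3} \approx -6.4725 \cdot 10^{5}$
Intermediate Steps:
$N{\left(o \right)} = \frac{o}{3}$ ($N{\left(o \right)} = \frac{0 o + o}{3} = \frac{0 + o}{3} = \frac{o}{3}$)
$S{\left(R,G \right)} = G^{2} - 247 R$ ($S{\left(R,G \right)} = - 247 R + G^{2} = G^{2} - 247 R$)
$-476686 - S{\left(N{\left(-10 \right)},412 \right)} = -476686 - \left(412^{2} - 247 \cdot \frac{1}{3} \left(-10\right)\right) = -476686 - \left(169744 - - \frac{2470}{3}\right) = -476686 - \left(169744 + \frac{2470}{3}\right) = -476686 - \frac{511702}{3} = - \frac{1941760}{3}$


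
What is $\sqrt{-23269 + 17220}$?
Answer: $i \sqrt{6049} \approx 77.775 i$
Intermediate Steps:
$\sqrt{-23269 + 17220} = \sqrt{-6049} = i \sqrt{6049}$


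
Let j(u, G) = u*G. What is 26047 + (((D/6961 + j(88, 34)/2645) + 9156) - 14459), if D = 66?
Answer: 381956314562/18411845 ≈ 20745.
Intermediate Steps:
j(u, G) = G*u
26047 + (((D/6961 + j(88, 34)/2645) + 9156) - 14459) = 26047 + (((66/6961 + (34*88)/2645) + 9156) - 14459) = 26047 + (((66*(1/6961) + 2992*(1/2645)) + 9156) - 14459) = 26047 + (((66/6961 + 2992/2645) + 9156) - 14459) = 26047 + ((21001882/18411845 + 9156) - 14459) = 26047 + (168599854702/18411845 - 14459) = 26047 - 97617012153/18411845 = 381956314562/18411845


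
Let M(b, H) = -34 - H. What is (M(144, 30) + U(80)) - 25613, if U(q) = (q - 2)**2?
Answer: -19593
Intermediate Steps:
U(q) = (-2 + q)**2
(M(144, 30) + U(80)) - 25613 = ((-34 - 1*30) + (-2 + 80)**2) - 25613 = ((-34 - 30) + 78**2) - 25613 = (-64 + 6084) - 25613 = 6020 - 25613 = -19593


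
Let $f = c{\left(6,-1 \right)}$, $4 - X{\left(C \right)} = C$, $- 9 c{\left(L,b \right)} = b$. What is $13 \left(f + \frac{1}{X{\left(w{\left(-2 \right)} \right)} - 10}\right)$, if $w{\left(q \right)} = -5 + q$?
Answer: $\frac{130}{9} \approx 14.444$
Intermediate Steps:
$c{\left(L,b \right)} = - \frac{b}{9}$
$X{\left(C \right)} = 4 - C$
$f = \frac{1}{9}$ ($f = \left(- \frac{1}{9}\right) \left(-1\right) = \frac{1}{9} \approx 0.11111$)
$13 \left(f + \frac{1}{X{\left(w{\left(-2 \right)} \right)} - 10}\right) = 13 \left(\frac{1}{9} + \frac{1}{\left(4 - \left(-5 - 2\right)\right) - 10}\right) = 13 \left(\frac{1}{9} + \frac{1}{\left(4 - -7\right) - 10}\right) = 13 \left(\frac{1}{9} + \frac{1}{\left(4 + 7\right) - 10}\right) = 13 \left(\frac{1}{9} + \frac{1}{11 - 10}\right) = 13 \left(\frac{1}{9} + 1^{-1}\right) = 13 \left(\frac{1}{9} + 1\right) = 13 \cdot \frac{10}{9} = \frac{130}{9}$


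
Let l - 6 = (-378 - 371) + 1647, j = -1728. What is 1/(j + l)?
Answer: -1/824 ≈ -0.0012136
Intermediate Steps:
l = 904 (l = 6 + ((-378 - 371) + 1647) = 6 + (-749 + 1647) = 6 + 898 = 904)
1/(j + l) = 1/(-1728 + 904) = 1/(-824) = -1/824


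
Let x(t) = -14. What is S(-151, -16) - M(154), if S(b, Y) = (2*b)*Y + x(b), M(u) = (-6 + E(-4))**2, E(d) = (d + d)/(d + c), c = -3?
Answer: 234926/49 ≈ 4794.4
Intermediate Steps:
E(d) = 2*d/(-3 + d) (E(d) = (d + d)/(d - 3) = (2*d)/(-3 + d) = 2*d/(-3 + d))
M(u) = 1156/49 (M(u) = (-6 + 2*(-4)/(-3 - 4))**2 = (-6 + 2*(-4)/(-7))**2 = (-6 + 2*(-4)*(-1/7))**2 = (-6 + 8/7)**2 = (-34/7)**2 = 1156/49)
S(b, Y) = -14 + 2*Y*b (S(b, Y) = (2*b)*Y - 14 = 2*Y*b - 14 = -14 + 2*Y*b)
S(-151, -16) - M(154) = (-14 + 2*(-16)*(-151)) - 1*1156/49 = (-14 + 4832) - 1156/49 = 4818 - 1156/49 = 234926/49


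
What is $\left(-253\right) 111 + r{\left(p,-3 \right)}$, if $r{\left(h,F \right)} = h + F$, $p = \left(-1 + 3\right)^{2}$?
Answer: $-28082$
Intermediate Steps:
$p = 4$ ($p = 2^{2} = 4$)
$r{\left(h,F \right)} = F + h$
$\left(-253\right) 111 + r{\left(p,-3 \right)} = \left(-253\right) 111 + \left(-3 + 4\right) = -28083 + 1 = -28082$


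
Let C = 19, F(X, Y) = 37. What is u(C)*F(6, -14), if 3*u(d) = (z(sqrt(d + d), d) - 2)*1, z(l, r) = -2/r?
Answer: -1480/57 ≈ -25.965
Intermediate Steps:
u(d) = -2/3 - 2/(3*d) (u(d) = ((-2/d - 2)*1)/3 = ((-2 - 2/d)*1)/3 = (-2 - 2/d)/3 = -2/3 - 2/(3*d))
u(C)*F(6, -14) = ((2/3)*(-1 - 1*19)/19)*37 = ((2/3)*(1/19)*(-1 - 19))*37 = ((2/3)*(1/19)*(-20))*37 = -40/57*37 = -1480/57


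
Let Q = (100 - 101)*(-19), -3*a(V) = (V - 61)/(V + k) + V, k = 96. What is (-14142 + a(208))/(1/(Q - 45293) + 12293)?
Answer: -293395508471/253788296136 ≈ -1.1561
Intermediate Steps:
a(V) = -V/3 - (-61 + V)/(3*(96 + V)) (a(V) = -((V - 61)/(V + 96) + V)/3 = -((-61 + V)/(96 + V) + V)/3 = -(V + (-61 + V)/(96 + V))/3 = -V/3 - (-61 + V)/(3*(96 + V)))
Q = 19 (Q = -1*(-19) = 19)
(-14142 + a(208))/(1/(Q - 45293) + 12293) = (-14142 + (61 - 1*208**2 - 97*208)/(3*(96 + 208)))/(1/(19 - 45293) + 12293) = (-14142 + (1/3)*(61 - 1*43264 - 20176)/304)/(1/(-45274) + 12293) = (-14142 + (1/3)*(1/304)*(61 - 43264 - 20176))/(-1/45274 + 12293) = (-14142 + (1/3)*(1/304)*(-63379))/(556553281/45274) = (-14142 - 63379/912)*(45274/556553281) = -12960883/912*45274/556553281 = -293395508471/253788296136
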